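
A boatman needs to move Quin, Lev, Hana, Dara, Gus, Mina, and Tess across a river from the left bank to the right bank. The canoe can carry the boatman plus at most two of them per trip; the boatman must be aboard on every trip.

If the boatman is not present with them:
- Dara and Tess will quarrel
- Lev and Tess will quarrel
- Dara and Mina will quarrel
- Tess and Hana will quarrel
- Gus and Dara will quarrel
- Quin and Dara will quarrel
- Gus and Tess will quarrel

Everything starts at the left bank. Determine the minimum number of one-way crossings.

Counting alone: the boatman can take at most 2 across per trip to the right bank, so moving all 7 needs at least 4 loaded trips out, with a return between consecutive ones — at least 7 crossings.
The safety rule pushes this higher. Following every safe sequence of crossings, the most of the 7 that can be at the right bank as the canoe arrives there on crossings 7, 9 is 5, 6 respectively — never all 7.
So no plan with fewer than 11 crossings exists, and this one achieves 11:
1. Boatman goes to the right bank with Dara and Tess.  [the left bank: Gus, Hana, Lev, Mina, Quin | the right bank: Dara, Tess]
2. Boatman goes back to the left bank with Dara.  [the left bank: Dara, Gus, Hana, Lev, Mina, Quin | the right bank: Tess]
3. Boatman goes to the right bank with Dara and Quin.  [the left bank: Gus, Hana, Lev, Mina | the right bank: Dara, Quin, Tess]
4. Boatman goes back to the left bank with Dara.  [the left bank: Dara, Gus, Hana, Lev, Mina | the right bank: Quin, Tess]
5. Boatman goes to the right bank with Dara and Mina.  [the left bank: Gus, Hana, Lev | the right bank: Dara, Mina, Quin, Tess]
6. Boatman goes back to the left bank with Dara.  [the left bank: Dara, Gus, Hana, Lev | the right bank: Mina, Quin, Tess]
7. Boatman goes to the right bank with Gus and Lev.  [the left bank: Dara, Hana | the right bank: Gus, Lev, Mina, Quin, Tess]
8. Boatman goes back to the left bank with Tess.  [the left bank: Dara, Hana, Tess | the right bank: Gus, Lev, Mina, Quin]
9. Boatman goes to the right bank with Dara and Hana.  [the left bank: Tess | the right bank: Dara, Gus, Hana, Lev, Mina, Quin]
10. Boatman goes back to the left bank with Dara.  [the left bank: Dara, Tess | the right bank: Gus, Hana, Lev, Mina, Quin]
11. Boatman goes to the right bank with Dara and Tess.  [the left bank: — | the right bank: Dara, Gus, Hana, Lev, Mina, Quin, Tess]

11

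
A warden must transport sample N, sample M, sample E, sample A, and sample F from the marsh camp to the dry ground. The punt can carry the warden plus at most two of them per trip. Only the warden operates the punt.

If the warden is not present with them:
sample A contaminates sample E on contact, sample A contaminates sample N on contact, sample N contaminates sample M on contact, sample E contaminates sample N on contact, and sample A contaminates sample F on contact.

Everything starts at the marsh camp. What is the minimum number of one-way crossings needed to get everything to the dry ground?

7

Counting alone: the warden can take at most 2 across per trip to the dry ground, so moving all 5 needs at least 3 loaded trips out, with a return between consecutive ones — at least 5 crossings.
The safety rule pushes this higher. Following every safe sequence of crossings, the most of the 5 that can be at the dry ground as the punt arrives there on crossing 5 is 4 — never all 5.
So no plan with fewer than 7 crossings exists, and this one achieves 7:
1. Warden goes to the dry ground with sample A and sample N.  [the marsh camp: sample E, sample F, sample M | the dry ground: sample A, sample N]
2. Warden goes back to the marsh camp with sample N.  [the marsh camp: sample E, sample F, sample M, sample N | the dry ground: sample A]
3. Warden goes to the dry ground with sample M and sample N.  [the marsh camp: sample E, sample F | the dry ground: sample A, sample M, sample N]
4. Warden goes back to the marsh camp with sample N.  [the marsh camp: sample E, sample F, sample N | the dry ground: sample A, sample M]
5. Warden goes to the dry ground with sample E and sample F.  [the marsh camp: sample N | the dry ground: sample A, sample E, sample F, sample M]
6. Warden goes back to the marsh camp with sample A.  [the marsh camp: sample A, sample N | the dry ground: sample E, sample F, sample M]
7. Warden goes to the dry ground with sample A and sample N.  [the marsh camp: — | the dry ground: sample A, sample E, sample F, sample M, sample N]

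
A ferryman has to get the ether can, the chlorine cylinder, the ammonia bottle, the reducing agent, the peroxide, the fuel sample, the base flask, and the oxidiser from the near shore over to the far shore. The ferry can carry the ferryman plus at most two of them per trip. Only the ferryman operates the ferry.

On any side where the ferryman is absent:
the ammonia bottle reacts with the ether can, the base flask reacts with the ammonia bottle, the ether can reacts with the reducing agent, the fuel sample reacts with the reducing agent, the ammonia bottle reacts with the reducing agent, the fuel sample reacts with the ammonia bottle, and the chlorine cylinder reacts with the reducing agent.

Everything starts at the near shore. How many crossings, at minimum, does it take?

13

Counting alone: the ferryman can take at most 2 across per trip to the far shore, so moving all 8 needs at least 4 loaded trips out, with a return between consecutive ones — at least 7 crossings.
The safety rule pushes this higher. Following every safe sequence of crossings, the most of the 8 that can be at the far shore as the ferry arrives there on crossings 7, 9, 11 is 5, 6, 7 respectively — never all 8.
So no plan with fewer than 13 crossings exists, and this one achieves 13:
1. Ferryman goes to the far shore with the ammonia bottle and the reducing agent.
2. Ferryman goes back to the near shore with the ammonia bottle.
3. Ferryman goes to the far shore with the ammonia bottle and the chlorine cylinder.
4. Ferryman goes back to the near shore with the reducing agent.
5. Ferryman goes to the far shore with the ether can and the fuel sample.
6. Ferryman goes back to the near shore with the ammonia bottle.
7. Ferryman goes to the far shore with the ammonia bottle and the peroxide.
8. Ferryman goes back to the near shore with the ammonia bottle.
9. Ferryman goes to the far shore with the ammonia bottle and the base flask.
10. Ferryman goes back to the near shore with the ammonia bottle.
11. Ferryman goes to the far shore with the ammonia bottle and the oxidiser.
12. Ferryman goes back to the near shore with the ammonia bottle.
13. Ferryman goes to the far shore with the ammonia bottle and the reducing agent.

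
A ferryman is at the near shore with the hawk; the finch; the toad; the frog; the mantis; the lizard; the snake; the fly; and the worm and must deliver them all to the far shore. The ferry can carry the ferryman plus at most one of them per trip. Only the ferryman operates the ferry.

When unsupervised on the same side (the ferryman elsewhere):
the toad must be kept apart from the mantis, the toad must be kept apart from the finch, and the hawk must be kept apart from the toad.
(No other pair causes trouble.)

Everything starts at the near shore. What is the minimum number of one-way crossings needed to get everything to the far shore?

impossible

Following every safe sequence of crossings from the start, the most of the 9 that can be at the far shore as the ferry arrives there on crossings 1, 3, 5, 7, 9, 11, 13 is 1, 2, 3, 4, 5, 6, 7 respectively; the best ever achieved is 7 of 9.
From crossing 15 on, no configuration arises that was not already reachable earlier: only 288 distinct safe configurations (who is on which side, and where the ferry is) can ever be reached, none of them has everyone across, and every continuation just revisits them. So no valid plan exists.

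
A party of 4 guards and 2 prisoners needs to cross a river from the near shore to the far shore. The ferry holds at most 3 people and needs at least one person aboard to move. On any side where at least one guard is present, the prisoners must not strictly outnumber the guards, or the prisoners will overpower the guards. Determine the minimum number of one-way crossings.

5

Counting alone: each trip to the far shore takes at most 3 across and each return brings at least 1 back, so after t trips out (and t−1 returns) at most 3t − (t−1) of the 6 are across; that first reaches 6 at t = 3, so at least 5 crossings are needed.
The plan below uses exactly 5 crossings, so it is optimal:
1. 2 prisoners → the far shore.  (the near shore: 4G 0P; the far shore: 0G 2P)
2. 1 prisoner ← the near shore.  (the near shore: 4G 1P; the far shore: 0G 1P)
3. 2 guards and 1 prisoner → the far shore.  (the near shore: 2G 0P; the far shore: 2G 2P)
4. 1 prisoner ← the near shore.  (the near shore: 2G 1P; the far shore: 2G 1P)
5. 2 guards and 1 prisoner → the far shore.  (the near shore: 0G 0P; the far shore: 4G 2P)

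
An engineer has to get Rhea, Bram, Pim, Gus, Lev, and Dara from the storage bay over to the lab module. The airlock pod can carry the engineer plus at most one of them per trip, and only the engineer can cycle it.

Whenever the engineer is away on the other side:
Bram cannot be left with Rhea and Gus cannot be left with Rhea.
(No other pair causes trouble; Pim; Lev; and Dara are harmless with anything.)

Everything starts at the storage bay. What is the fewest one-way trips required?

13

Counting alone: the engineer can take at most 1 across per trip to the lab module, so moving all 6 needs at least 6 loaded trips out, with a return between consecutive ones — at least 11 crossings.
The safety rule pushes this higher. Following every safe sequence of crossings, the most of the 6 that can be at the lab module as the airlock pod arrives there on crossing 11 is 5 — never all 6.
So no plan with fewer than 13 crossings exists, and this one achieves 13:
1. Engineer goes to the lab module with Rhea.
2. Engineer goes back to the storage bay alone.
3. Engineer goes to the lab module with Bram.
4. Engineer goes back to the storage bay with Rhea.
5. Engineer goes to the lab module with Gus.
6. Engineer goes back to the storage bay alone.
7. Engineer goes to the lab module with Pim.
8. Engineer goes back to the storage bay alone.
9. Engineer goes to the lab module with Lev.
10. Engineer goes back to the storage bay alone.
11. Engineer goes to the lab module with Dara.
12. Engineer goes back to the storage bay alone.
13. Engineer goes to the lab module with Rhea.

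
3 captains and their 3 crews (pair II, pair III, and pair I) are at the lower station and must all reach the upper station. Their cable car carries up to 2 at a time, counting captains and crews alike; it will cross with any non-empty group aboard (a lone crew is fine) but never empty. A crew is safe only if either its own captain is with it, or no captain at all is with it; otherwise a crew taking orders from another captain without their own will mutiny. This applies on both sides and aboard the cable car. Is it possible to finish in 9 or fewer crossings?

Counting alone: each trip to the upper station takes at most 2 across and each return brings at least 1 back, so after t trips out (and t−1 returns) at most 2t − (t−1) of the 6 are across; that first reaches 6 at t = 5, so at least 9 crossings are needed.
The safety rule pushes this higher. Following every safe sequence of crossings, the most of the 6 that can be at the upper station as the cable car arrives there on crossing 9 is 5 — never all 6.
So the move cannot be finished within 9 crossings. (The shortest complete plan takes 11:)
1. captain II and crew II cross → the upper station.
2. captain II crosses ← the lower station.
3. crew I and crew III cross → the upper station.
4. crew II crosses ← the lower station.
5. captain I and captain III cross → the upper station.
6. captain III and crew III cross ← the lower station.
7. captain II and captain III cross → the upper station.
8. crew I crosses ← the lower station.
9. crew II and crew III cross → the upper station.
10. captain I crosses ← the lower station.
11. captain I and crew I cross → the upper station.

No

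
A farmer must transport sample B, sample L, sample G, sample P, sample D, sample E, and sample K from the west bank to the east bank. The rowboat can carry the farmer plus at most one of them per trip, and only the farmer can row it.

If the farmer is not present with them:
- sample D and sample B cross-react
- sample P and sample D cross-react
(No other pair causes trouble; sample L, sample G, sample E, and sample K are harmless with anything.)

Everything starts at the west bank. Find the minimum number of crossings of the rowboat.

Counting alone: the farmer can take at most 1 across per trip to the east bank, so moving all 7 needs at least 7 loaded trips out, with a return between consecutive ones — at least 13 crossings.
The safety rule pushes this higher. Following every safe sequence of crossings, the most of the 7 that can be at the east bank as the rowboat arrives there on crossing 13 is 6 — never all 7.
So no plan with fewer than 15 crossings exists, and this one achieves 15:
1. Farmer goes to the east bank with sample D.  [the west bank: sample B, sample E, sample G, sample K, sample L, sample P | the east bank: sample D]
2. Farmer goes back to the west bank alone.  [the west bank: sample B, sample E, sample G, sample K, sample L, sample P | the east bank: sample D]
3. Farmer goes to the east bank with sample B.  [the west bank: sample E, sample G, sample K, sample L, sample P | the east bank: sample B, sample D]
4. Farmer goes back to the west bank with sample D.  [the west bank: sample D, sample E, sample G, sample K, sample L, sample P | the east bank: sample B]
5. Farmer goes to the east bank with sample P.  [the west bank: sample D, sample E, sample G, sample K, sample L | the east bank: sample B, sample P]
6. Farmer goes back to the west bank alone.  [the west bank: sample D, sample E, sample G, sample K, sample L | the east bank: sample B, sample P]
7. Farmer goes to the east bank with sample L.  [the west bank: sample D, sample E, sample G, sample K | the east bank: sample B, sample L, sample P]
8. Farmer goes back to the west bank alone.  [the west bank: sample D, sample E, sample G, sample K | the east bank: sample B, sample L, sample P]
9. Farmer goes to the east bank with sample G.  [the west bank: sample D, sample E, sample K | the east bank: sample B, sample G, sample L, sample P]
10. Farmer goes back to the west bank alone.  [the west bank: sample D, sample E, sample K | the east bank: sample B, sample G, sample L, sample P]
11. Farmer goes to the east bank with sample E.  [the west bank: sample D, sample K | the east bank: sample B, sample E, sample G, sample L, sample P]
12. Farmer goes back to the west bank alone.  [the west bank: sample D, sample K | the east bank: sample B, sample E, sample G, sample L, sample P]
13. Farmer goes to the east bank with sample K.  [the west bank: sample D | the east bank: sample B, sample E, sample G, sample K, sample L, sample P]
14. Farmer goes back to the west bank alone.  [the west bank: sample D | the east bank: sample B, sample E, sample G, sample K, sample L, sample P]
15. Farmer goes to the east bank with sample D.  [the west bank: — | the east bank: sample B, sample D, sample E, sample G, sample K, sample L, sample P]

15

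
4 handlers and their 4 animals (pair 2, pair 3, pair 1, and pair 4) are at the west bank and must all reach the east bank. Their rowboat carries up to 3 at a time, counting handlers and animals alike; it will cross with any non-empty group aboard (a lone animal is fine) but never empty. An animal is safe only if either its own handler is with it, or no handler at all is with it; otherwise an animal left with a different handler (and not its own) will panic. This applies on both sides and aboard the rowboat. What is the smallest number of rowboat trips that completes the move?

9

Counting alone: each trip to the east bank takes at most 3 across and each return brings at least 1 back, so after t trips out (and t−1 returns) at most 3t − (t−1) of the 8 are across; that first reaches 8 at t = 4, so at least 7 crossings are needed.
The safety rule pushes this higher. Following every safe sequence of crossings, the most of the 8 that can be at the east bank as the rowboat arrives there on crossing 7 is 7 — never all 8.
So no plan with fewer than 9 crossings exists, and this one achieves 9:
1. animal 2 and handler 2 cross → the east bank.
2. handler 2 crosses ← the west bank.
3. animal 3, handler 2, and handler 3 cross → the east bank.
4. animal 2 and handler 2 cross ← the west bank.
5. handler 1, handler 2, and handler 4 cross → the east bank.
6. animal 3 crosses ← the west bank.
7. animal 2 and animal 3 cross → the east bank.
8. animal 2 crosses ← the west bank.
9. animal 1, animal 2, and animal 4 cross → the east bank.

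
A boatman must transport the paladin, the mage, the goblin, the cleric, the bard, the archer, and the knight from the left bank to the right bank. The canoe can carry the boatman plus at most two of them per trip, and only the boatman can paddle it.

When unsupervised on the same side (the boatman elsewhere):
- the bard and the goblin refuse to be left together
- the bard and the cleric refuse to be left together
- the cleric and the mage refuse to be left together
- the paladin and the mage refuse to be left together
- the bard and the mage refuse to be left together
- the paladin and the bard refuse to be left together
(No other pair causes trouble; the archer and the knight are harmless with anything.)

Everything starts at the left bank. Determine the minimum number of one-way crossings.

Counting alone: the boatman can take at most 2 across per trip to the right bank, so moving all 7 needs at least 4 loaded trips out, with a return between consecutive ones — at least 7 crossings.
The safety rule pushes this higher. Following every safe sequence of crossings, the most of the 7 that can be at the right bank as the canoe arrives there on crossings 7, 9 is 5, 6 respectively — never all 7.
So no plan with fewer than 11 crossings exists, and this one achieves 11:
1. Boatman goes to the right bank with the bard and the mage.  [the left bank: the archer, the cleric, the goblin, the knight, the paladin | the right bank: the bard, the mage]
2. Boatman goes back to the left bank with the mage.  [the left bank: the archer, the cleric, the goblin, the knight, the mage, the paladin | the right bank: the bard]
3. Boatman goes to the right bank with the cleric and the paladin.  [the left bank: the archer, the goblin, the knight, the mage | the right bank: the bard, the cleric, the paladin]
4. Boatman goes back to the left bank with the bard.  [the left bank: the archer, the bard, the goblin, the knight, the mage | the right bank: the cleric, the paladin]
5. Boatman goes to the right bank with the goblin and the mage.  [the left bank: the archer, the bard, the knight | the right bank: the cleric, the goblin, the mage, the paladin]
6. Boatman goes back to the left bank with the mage.  [the left bank: the archer, the bard, the knight, the mage | the right bank: the cleric, the goblin, the paladin]
7. Boatman goes to the right bank with the archer and the mage.  [the left bank: the bard, the knight | the right bank: the archer, the cleric, the goblin, the mage, the paladin]
8. Boatman goes back to the left bank with the mage.  [the left bank: the bard, the knight, the mage | the right bank: the archer, the cleric, the goblin, the paladin]
9. Boatman goes to the right bank with the knight and the mage.  [the left bank: the bard | the right bank: the archer, the cleric, the goblin, the knight, the mage, the paladin]
10. Boatman goes back to the left bank with the mage.  [the left bank: the bard, the mage | the right bank: the archer, the cleric, the goblin, the knight, the paladin]
11. Boatman goes to the right bank with the bard and the mage.  [the left bank: — | the right bank: the archer, the bard, the cleric, the goblin, the knight, the mage, the paladin]

11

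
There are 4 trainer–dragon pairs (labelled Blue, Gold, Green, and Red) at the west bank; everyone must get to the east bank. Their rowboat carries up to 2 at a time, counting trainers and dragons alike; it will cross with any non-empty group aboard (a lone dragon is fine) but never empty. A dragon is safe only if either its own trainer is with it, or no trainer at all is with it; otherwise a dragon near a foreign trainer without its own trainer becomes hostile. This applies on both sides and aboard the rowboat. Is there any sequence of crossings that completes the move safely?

No

Following every safe sequence of crossings from the start, the most of the 8 that can be at the east bank as the rowboat arrives there on crossings 1, 3, 5 is 2, 3, 4 respectively; the best ever achieved is 4 of 8.
From crossing 7 on, no configuration arises that was not already reachable earlier: only 44 distinct safe configurations (who is on which side, and where the rowboat is) can ever be reached, none of them has everyone across, and every continuation just revisits them. So no valid plan exists.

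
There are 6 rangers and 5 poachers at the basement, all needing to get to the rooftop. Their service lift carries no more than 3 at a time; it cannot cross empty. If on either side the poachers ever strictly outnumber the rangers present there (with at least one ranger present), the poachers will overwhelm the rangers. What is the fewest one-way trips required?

Counting alone: each trip to the rooftop takes at most 3 across and each return brings at least 1 back, so after t trips out (and t−1 returns) at most 3t − (t−1) of the 11 are across; that first reaches 11 at t = 5, so at least 9 crossings are needed.
The plan below uses exactly 9 crossings, so it is optimal:
1. 3 poachers → the rooftop.  (the basement: 6R 2P; the rooftop: 0R 3P)
2. 1 poacher ← the basement.  (the basement: 6R 3P; the rooftop: 0R 2P)
3. 3 rangers → the rooftop.  (the basement: 3R 3P; the rooftop: 3R 2P)
4. 1 ranger ← the basement.  (the basement: 4R 3P; the rooftop: 2R 2P)
5. 2 rangers and 1 poacher → the rooftop.  (the basement: 2R 2P; the rooftop: 4R 3P)
6. 1 ranger ← the basement.  (the basement: 3R 2P; the rooftop: 3R 3P)
7. 2 rangers and 1 poacher → the rooftop.  (the basement: 1R 1P; the rooftop: 5R 4P)
8. 1 ranger ← the basement.  (the basement: 2R 1P; the rooftop: 4R 4P)
9. 2 rangers and 1 poacher → the rooftop.  (the basement: 0R 0P; the rooftop: 6R 5P)

9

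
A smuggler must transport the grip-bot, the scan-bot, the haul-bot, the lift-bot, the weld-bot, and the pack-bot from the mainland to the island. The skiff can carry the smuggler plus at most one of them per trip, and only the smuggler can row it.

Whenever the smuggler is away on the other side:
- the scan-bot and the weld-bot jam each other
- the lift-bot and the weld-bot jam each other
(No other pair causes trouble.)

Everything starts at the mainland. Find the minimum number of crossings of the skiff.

Counting alone: the smuggler can take at most 1 across per trip to the island, so moving all 6 needs at least 6 loaded trips out, with a return between consecutive ones — at least 11 crossings.
The safety rule pushes this higher. Following every safe sequence of crossings, the most of the 6 that can be at the island as the skiff arrives there on crossing 11 is 5 — never all 6.
So no plan with fewer than 13 crossings exists, and this one achieves 13:
1. Smuggler goes to the island with the weld-bot.
2. Smuggler goes back to the mainland alone.
3. Smuggler goes to the island with the grip-bot.
4. Smuggler goes back to the mainland alone.
5. Smuggler goes to the island with the scan-bot.
6. Smuggler goes back to the mainland with the weld-bot.
7. Smuggler goes to the island with the lift-bot.
8. Smuggler goes back to the mainland alone.
9. Smuggler goes to the island with the haul-bot.
10. Smuggler goes back to the mainland alone.
11. Smuggler goes to the island with the pack-bot.
12. Smuggler goes back to the mainland alone.
13. Smuggler goes to the island with the weld-bot.

13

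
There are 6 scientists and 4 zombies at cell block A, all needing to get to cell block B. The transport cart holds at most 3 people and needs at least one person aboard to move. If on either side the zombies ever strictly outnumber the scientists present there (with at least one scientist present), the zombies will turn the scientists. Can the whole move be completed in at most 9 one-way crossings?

Yes

Yes — this plan uses 9 crossings (≤ 9):
1. 2 zombies → cell block B.  (cell block A: 6S 2Z; cell block B: 0S 2Z)
2. 1 zombie ← cell block A.  (cell block A: 6S 3Z; cell block B: 0S 1Z)
3. 3 zombies → cell block B.  (cell block A: 6S 0Z; cell block B: 0S 4Z)
4. 1 zombie ← cell block A.  (cell block A: 6S 1Z; cell block B: 0S 3Z)
5. 3 scientists → cell block B.  (cell block A: 3S 1Z; cell block B: 3S 3Z)
6. 1 zombie ← cell block A.  (cell block A: 3S 2Z; cell block B: 3S 2Z)
7. 1 scientist and 2 zombies → cell block B.  (cell block A: 2S 0Z; cell block B: 4S 4Z)
8. 1 zombie ← cell block A.  (cell block A: 2S 1Z; cell block B: 4S 3Z)
9. 2 scientists and 1 zombie → cell block B.  (cell block A: 0S 0Z; cell block B: 6S 4Z)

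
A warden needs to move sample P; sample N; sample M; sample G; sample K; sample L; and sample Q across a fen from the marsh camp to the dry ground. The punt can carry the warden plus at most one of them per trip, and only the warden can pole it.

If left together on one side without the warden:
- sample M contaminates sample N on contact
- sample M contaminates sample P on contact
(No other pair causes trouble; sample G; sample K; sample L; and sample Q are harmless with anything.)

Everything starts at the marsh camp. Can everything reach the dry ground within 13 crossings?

No

Counting alone: the warden can take at most 1 across per trip to the dry ground, so moving all 7 needs at least 7 loaded trips out, with a return between consecutive ones — at least 13 crossings.
The safety rule pushes this higher. Following every safe sequence of crossings, the most of the 7 that can be at the dry ground as the punt arrives there on crossing 13 is 6 — never all 7.
So the move cannot be finished within 13 crossings. (The shortest complete plan takes 15:)
1. Warden goes to the dry ground with sample M.  [the marsh camp: sample G, sample K, sample L, sample N, sample P, sample Q | the dry ground: sample M]
2. Warden goes back to the marsh camp alone.  [the marsh camp: sample G, sample K, sample L, sample N, sample P, sample Q | the dry ground: sample M]
3. Warden goes to the dry ground with sample P.  [the marsh camp: sample G, sample K, sample L, sample N, sample Q | the dry ground: sample M, sample P]
4. Warden goes back to the marsh camp with sample M.  [the marsh camp: sample G, sample K, sample L, sample M, sample N, sample Q | the dry ground: sample P]
5. Warden goes to the dry ground with sample N.  [the marsh camp: sample G, sample K, sample L, sample M, sample Q | the dry ground: sample N, sample P]
6. Warden goes back to the marsh camp alone.  [the marsh camp: sample G, sample K, sample L, sample M, sample Q | the dry ground: sample N, sample P]
7. Warden goes to the dry ground with sample G.  [the marsh camp: sample K, sample L, sample M, sample Q | the dry ground: sample G, sample N, sample P]
8. Warden goes back to the marsh camp alone.  [the marsh camp: sample K, sample L, sample M, sample Q | the dry ground: sample G, sample N, sample P]
9. Warden goes to the dry ground with sample K.  [the marsh camp: sample L, sample M, sample Q | the dry ground: sample G, sample K, sample N, sample P]
10. Warden goes back to the marsh camp alone.  [the marsh camp: sample L, sample M, sample Q | the dry ground: sample G, sample K, sample N, sample P]
11. Warden goes to the dry ground with sample L.  [the marsh camp: sample M, sample Q | the dry ground: sample G, sample K, sample L, sample N, sample P]
12. Warden goes back to the marsh camp alone.  [the marsh camp: sample M, sample Q | the dry ground: sample G, sample K, sample L, sample N, sample P]
13. Warden goes to the dry ground with sample Q.  [the marsh camp: sample M | the dry ground: sample G, sample K, sample L, sample N, sample P, sample Q]
14. Warden goes back to the marsh camp alone.  [the marsh camp: sample M | the dry ground: sample G, sample K, sample L, sample N, sample P, sample Q]
15. Warden goes to the dry ground with sample M.  [the marsh camp: — | the dry ground: sample G, sample K, sample L, sample M, sample N, sample P, sample Q]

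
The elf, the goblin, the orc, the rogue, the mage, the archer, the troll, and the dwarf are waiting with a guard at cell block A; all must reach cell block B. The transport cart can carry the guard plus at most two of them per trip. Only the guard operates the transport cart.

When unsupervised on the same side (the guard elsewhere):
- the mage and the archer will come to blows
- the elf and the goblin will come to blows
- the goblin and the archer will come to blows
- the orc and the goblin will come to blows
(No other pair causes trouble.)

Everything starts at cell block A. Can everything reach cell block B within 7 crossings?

No

Counting alone: the guard can take at most 2 across per trip to cell block B, so moving all 8 needs at least 4 loaded trips out, with a return between consecutive ones — at least 7 crossings.
The safety rule pushes this higher. Following every safe sequence of crossings, the most of the 8 that can be at cell block B as the transport cart arrives there on crossing 7 is 7 — never all 8.
So the move cannot be finished within 7 crossings. (The shortest complete plan takes 9:)
1. Guard goes to cell block B with the goblin and the mage.  [cell block A: the archer, the dwarf, the elf, the orc, the rogue, the troll | cell block B: the goblin, the mage]
2. Guard goes back to cell block A alone.  [cell block A: the archer, the dwarf, the elf, the orc, the rogue, the troll | cell block B: the goblin, the mage]
3. Guard goes to cell block B with the rogue.  [cell block A: the archer, the dwarf, the elf, the orc, the troll | cell block B: the goblin, the mage, the rogue]
4. Guard goes back to cell block A alone.  [cell block A: the archer, the dwarf, the elf, the orc, the troll | cell block B: the goblin, the mage, the rogue]
5. Guard goes to cell block B with the dwarf and the troll.  [cell block A: the archer, the elf, the orc | cell block B: the dwarf, the goblin, the mage, the rogue, the troll]
6. Guard goes back to cell block A alone.  [cell block A: the archer, the elf, the orc | cell block B: the dwarf, the goblin, the mage, the rogue, the troll]
7. Guard goes to cell block B with the elf and the orc.  [cell block A: the archer | cell block B: the dwarf, the elf, the goblin, the mage, the orc, the rogue, the troll]
8. Guard goes back to cell block A with the goblin.  [cell block A: the archer, the goblin | cell block B: the dwarf, the elf, the mage, the orc, the rogue, the troll]
9. Guard goes to cell block B with the archer and the goblin.  [cell block A: — | cell block B: the archer, the dwarf, the elf, the goblin, the mage, the orc, the rogue, the troll]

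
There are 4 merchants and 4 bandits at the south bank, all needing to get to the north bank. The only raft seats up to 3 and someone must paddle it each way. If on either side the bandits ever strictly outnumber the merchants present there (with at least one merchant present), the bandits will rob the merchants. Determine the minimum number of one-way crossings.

9

Counting alone: each trip to the north bank takes at most 3 across and each return brings at least 1 back, so after t trips out (and t−1 returns) at most 3t − (t−1) of the 8 are across; that first reaches 8 at t = 4, so at least 7 crossings are needed.
The safety rule pushes this higher. Following every safe sequence of crossings, the most of the 8 that can be at the north bank as the raft arrives there on crossing 7 is 7 — never all 8.
So no plan with fewer than 9 crossings exists, and this one achieves 9:
1. 2 bandits → the north bank.  (the south bank: 4M 2B; the north bank: 0M 2B)
2. 1 bandit ← the south bank.  (the south bank: 4M 3B; the north bank: 0M 1B)
3. 3 bandits → the north bank.  (the south bank: 4M 0B; the north bank: 0M 4B)
4. 1 bandit ← the south bank.  (the south bank: 4M 1B; the north bank: 0M 3B)
5. 3 merchants → the north bank.  (the south bank: 1M 1B; the north bank: 3M 3B)
6. 1 merchant and 1 bandit ← the south bank.  (the south bank: 2M 2B; the north bank: 2M 2B)
7. 2 merchants → the north bank.  (the south bank: 0M 2B; the north bank: 4M 2B)
8. 1 bandit ← the south bank.  (the south bank: 0M 3B; the north bank: 4M 1B)
9. 3 bandits → the north bank.  (the south bank: 0M 0B; the north bank: 4M 4B)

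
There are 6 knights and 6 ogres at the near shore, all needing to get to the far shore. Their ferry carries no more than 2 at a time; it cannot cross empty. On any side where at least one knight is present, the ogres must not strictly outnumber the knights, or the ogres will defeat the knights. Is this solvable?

Following every safe sequence of crossings from the start, the most of the 12 that can be at the far shore as the ferry arrives there on crossings 1, 3, 5, 7, 9 is 2, 3, 4, 5, 6 respectively; the best ever achieved is 6 of 12.
From crossing 11 on, no configuration arises that was not already reachable earlier: only 15 distinct safe configurations (who is on which side, and where the ferry is) can ever be reached, none of them has everyone across, and every continuation just revisits them. They are: 0 knights + 0 ogres across (ferry back at the start); 0 knights + 1 ogre across (ferry there); 0 knights + 1 ogre across (ferry back at the start); 0 knights + 2 ogres across (ferry there); 0 knights + 2 ogres across (ferry back at the start); 0 knights + 3 ogres across (ferry there); 0 knights + 3 ogres across (ferry back at the start); 0 knights + 4 ogres across (ferry there); 0 knights + 4 ogres across (ferry back at the start); 0 knights + 5 ogres across (ferry there); 0 knights + 5 ogres across (ferry back at the start); 0 knights + 6 ogres across (ferry there); 1 knight + 1 ogre across (ferry there); 1 knight + 1 ogre across (ferry back at the start); 2 knights + 2 ogres across (ferry there). So no valid plan exists.

No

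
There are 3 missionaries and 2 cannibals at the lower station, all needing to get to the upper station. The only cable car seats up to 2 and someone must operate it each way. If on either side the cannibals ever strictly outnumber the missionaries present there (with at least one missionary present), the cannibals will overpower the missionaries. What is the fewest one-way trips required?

Counting alone: each trip to the upper station takes at most 2 across and each return brings at least 1 back, so after t trips out (and t−1 returns) at most 2t − (t−1) of the 5 are across; that first reaches 5 at t = 4, so at least 7 crossings are needed.
The plan below uses exactly 7 crossings, so it is optimal:
1. 2 cannibals → the upper station.  (the lower station: 3M 0C; the upper station: 0M 2C)
2. 1 cannibal ← the lower station.  (the lower station: 3M 1C; the upper station: 0M 1C)
3. 2 missionaries → the upper station.  (the lower station: 1M 1C; the upper station: 2M 1C)
4. 1 missionary ← the lower station.  (the lower station: 2M 1C; the upper station: 1M 1C)
5. 1 missionary and 1 cannibal → the upper station.  (the lower station: 1M 0C; the upper station: 2M 2C)
6. 1 cannibal ← the lower station.  (the lower station: 1M 1C; the upper station: 2M 1C)
7. 1 missionary and 1 cannibal → the upper station.  (the lower station: 0M 0C; the upper station: 3M 2C)

7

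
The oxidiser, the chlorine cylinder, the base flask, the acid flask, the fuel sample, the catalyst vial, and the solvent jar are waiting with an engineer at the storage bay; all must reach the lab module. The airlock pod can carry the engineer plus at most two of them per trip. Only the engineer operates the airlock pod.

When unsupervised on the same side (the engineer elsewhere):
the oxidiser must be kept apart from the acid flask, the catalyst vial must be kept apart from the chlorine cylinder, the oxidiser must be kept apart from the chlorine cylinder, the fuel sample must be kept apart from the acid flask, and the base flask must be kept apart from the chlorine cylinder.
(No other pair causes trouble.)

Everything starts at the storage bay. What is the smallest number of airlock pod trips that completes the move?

9

Counting alone: the engineer can take at most 2 across per trip to the lab module, so moving all 7 needs at least 4 loaded trips out, with a return between consecutive ones — at least 7 crossings.
The safety rule pushes this higher. Following every safe sequence of crossings, the most of the 7 that can be at the lab module as the airlock pod arrives there on crossing 7 is 6 — never all 7.
So no plan with fewer than 9 crossings exists, and this one achieves 9:
1. Engineer goes to the lab module with the acid flask and the chlorine cylinder.  [the storage bay: the base flask, the catalyst vial, the fuel sample, the oxidiser, the solvent jar | the lab module: the acid flask, the chlorine cylinder]
2. Engineer goes back to the storage bay alone.  [the storage bay: the base flask, the catalyst vial, the fuel sample, the oxidiser, the solvent jar | the lab module: the acid flask, the chlorine cylinder]
3. Engineer goes to the lab module with the base flask.  [the storage bay: the catalyst vial, the fuel sample, the oxidiser, the solvent jar | the lab module: the acid flask, the base flask, the chlorine cylinder]
4. Engineer goes back to the storage bay with the chlorine cylinder.  [the storage bay: the catalyst vial, the chlorine cylinder, the fuel sample, the oxidiser, the solvent jar | the lab module: the acid flask, the base flask]
5. Engineer goes to the lab module with the catalyst vial and the oxidiser.  [the storage bay: the chlorine cylinder, the fuel sample, the solvent jar | the lab module: the acid flask, the base flask, the catalyst vial, the oxidiser]
6. Engineer goes back to the storage bay with the acid flask.  [the storage bay: the acid flask, the chlorine cylinder, the fuel sample, the solvent jar | the lab module: the base flask, the catalyst vial, the oxidiser]
7. Engineer goes to the lab module with the fuel sample and the solvent jar.  [the storage bay: the acid flask, the chlorine cylinder | the lab module: the base flask, the catalyst vial, the fuel sample, the oxidiser, the solvent jar]
8. Engineer goes back to the storage bay alone.  [the storage bay: the acid flask, the chlorine cylinder | the lab module: the base flask, the catalyst vial, the fuel sample, the oxidiser, the solvent jar]
9. Engineer goes to the lab module with the acid flask and the chlorine cylinder.  [the storage bay: — | the lab module: the acid flask, the base flask, the catalyst vial, the chlorine cylinder, the fuel sample, the oxidiser, the solvent jar]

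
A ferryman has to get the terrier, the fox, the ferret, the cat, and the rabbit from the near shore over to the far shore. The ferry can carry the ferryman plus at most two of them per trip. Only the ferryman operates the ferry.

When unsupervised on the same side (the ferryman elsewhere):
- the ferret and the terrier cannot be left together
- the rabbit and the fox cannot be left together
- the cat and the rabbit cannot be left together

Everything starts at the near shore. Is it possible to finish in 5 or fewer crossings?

Yes

Yes — this plan uses 5 crossings (≤ 5):
1. Ferryman goes to the far shore with the rabbit and the terrier.  [the near shore: the cat, the ferret, the fox | the far shore: the rabbit, the terrier]
2. Ferryman goes back to the near shore alone.  [the near shore: the cat, the ferret, the fox | the far shore: the rabbit, the terrier]
3. Ferryman goes to the far shore with the cat and the fox.  [the near shore: the ferret | the far shore: the cat, the fox, the rabbit, the terrier]
4. Ferryman goes back to the near shore with the rabbit.  [the near shore: the ferret, the rabbit | the far shore: the cat, the fox, the terrier]
5. Ferryman goes to the far shore with the ferret and the rabbit.  [the near shore: — | the far shore: the cat, the ferret, the fox, the rabbit, the terrier]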